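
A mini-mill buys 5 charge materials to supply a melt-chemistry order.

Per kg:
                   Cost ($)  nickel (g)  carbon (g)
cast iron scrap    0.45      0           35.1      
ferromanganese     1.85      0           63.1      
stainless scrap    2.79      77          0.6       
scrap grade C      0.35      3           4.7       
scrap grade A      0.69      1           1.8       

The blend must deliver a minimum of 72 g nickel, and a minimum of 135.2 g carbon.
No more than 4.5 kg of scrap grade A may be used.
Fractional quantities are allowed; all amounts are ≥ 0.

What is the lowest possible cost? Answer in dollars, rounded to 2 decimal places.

$4.33

Set it up as a linear program. Let x1 = kg of cast iron scrap, x2 = kg of ferromanganese, x3 = kg of stainless scrap, x4 = kg of scrap grade C, x5 = kg of scrap grade A.
Minimize 0.45x1 + 1.85x2 + 2.79x3 + 0.35x4 + 0.69x5 with:
  77x3 + 3x4 + 1x5 ≥ 72   (nickel)
  35.1x1 + 63.1x2 + 0.6x3 + 4.7x4 + 1.8x5 ≥ 135.2   (carbon)
  x5 ≤ 4.5
  x1, x2, x3, x4, x5 ≥ 0.
The minimum-cost mix takes nothing from ferromanganese, scrap grade C, scrap grade A — only cast iron scrap, stainless scrap. The nickel and carbon requirements are met with equality.
Optimal quantities: cast iron scrap = 3.8359 kg, stainless scrap = 0.93506 kg.
Hence cost = 0.45·3.8359 + 2.79·0.93506 = $4.33497.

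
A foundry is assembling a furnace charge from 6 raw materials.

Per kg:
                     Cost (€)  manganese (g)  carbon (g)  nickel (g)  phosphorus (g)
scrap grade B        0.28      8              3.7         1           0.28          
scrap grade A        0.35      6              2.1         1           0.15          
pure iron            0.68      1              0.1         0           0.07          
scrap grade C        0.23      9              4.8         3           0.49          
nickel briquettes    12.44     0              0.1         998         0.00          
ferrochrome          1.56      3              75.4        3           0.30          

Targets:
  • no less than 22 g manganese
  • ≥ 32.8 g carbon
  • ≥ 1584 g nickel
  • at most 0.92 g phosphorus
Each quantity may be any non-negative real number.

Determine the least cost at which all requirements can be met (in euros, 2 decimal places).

Let x1 = kg of scrap grade B, x2 = kg of scrap grade A, x3 = kg of pure iron, x4 = kg of scrap grade C, x5 = kg of nickel briquettes, x6 = kg of ferrochrome.
Minimise 0.28x1 + 0.35x2 + 0.68x3 + 0.23x4 + 12.44x5 + 1.56x6 subject to:
  8x1 + 6x2 + 1x3 + 9x4 + 3x6 ≥ 22   (manganese)
  3.7x1 + 2.1x2 + 0.1x3 + 4.8x4 + 0.1x5 + 75.4x6 ≥ 32.8   (carbon)
  1x1 + 1x2 + 3x4 + 998x5 + 3x6 ≥ 1584   (nickel)
  0.28x1 + 0.15x2 + 0.07x3 + 0.49x4 + 0.3x6 ≤ 0.92   (phosphorus)
  x1, x2, x3, x4, x5, x6 ≥ 0.
The optimal basis is {scrap grade B, scrap grade C, nickel briquettes, ferrochrome}; scrap grade A, pure iron drop out. There the manganese, carbon, nickel, phosphorus constraints are tight.
Optimal quantities: scrap grade B = 2.048 kg, scrap grade C = 0.5239 kg, nickel briquettes = 1.583 kg, ferrochrome = 0.299 kg.
Objective = 0.28·2.048 + 0.23·0.5239 + 12.44·1.583 + 1.56·0.299 = 20.8529.

€20.85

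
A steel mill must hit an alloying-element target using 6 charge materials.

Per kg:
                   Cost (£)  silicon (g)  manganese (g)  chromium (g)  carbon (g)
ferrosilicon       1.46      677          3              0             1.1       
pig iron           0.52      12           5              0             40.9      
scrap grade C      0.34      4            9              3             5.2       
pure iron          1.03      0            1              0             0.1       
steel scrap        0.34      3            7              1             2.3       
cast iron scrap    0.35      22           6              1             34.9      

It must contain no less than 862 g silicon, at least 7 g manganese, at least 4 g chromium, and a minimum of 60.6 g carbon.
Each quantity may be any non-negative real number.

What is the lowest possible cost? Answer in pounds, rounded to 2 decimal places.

Let x1 = kg of ferrosilicon, x2 = kg of pig iron, x3 = kg of scrap grade C, x4 = kg of pure iron, x5 = kg of steel scrap, x6 = kg of cast iron scrap.
Minimise 1.46x1 + 0.52x2 + 0.34x3 + 1.03x4 + 0.34x5 + 0.35x6 with:
  677x1 + 12x2 + 4x3 + 3x5 + 22x6 ≥ 862   (silicon)
  3x1 + 5x2 + 9x3 + 1x4 + 7x5 + 6x6 ≥ 7   (manganese)
  3x3 + 1x5 + 1x6 ≥ 4   (chromium)
  1.1x1 + 40.9x2 + 5.2x3 + 0.1x4 + 2.3x5 + 34.9x6 ≥ 60.6   (carbon)
  x1, x2, x3, x4, x5, x6 ≥ 0.
The cheapest feasible vertex uses only ferrosilicon, scrap grade C, cast iron scrap; pig iron, pure iron, steel scrap are not used. There the silicon, chromium, carbon constraints are tight.
That vertex is x1 = 1.217, x3 = 0.8074, x6 = 1.578.
Objective = 1.46·1.217 + 0.34·0.8074 + 0.35·1.578 = 2.6036.

£2.60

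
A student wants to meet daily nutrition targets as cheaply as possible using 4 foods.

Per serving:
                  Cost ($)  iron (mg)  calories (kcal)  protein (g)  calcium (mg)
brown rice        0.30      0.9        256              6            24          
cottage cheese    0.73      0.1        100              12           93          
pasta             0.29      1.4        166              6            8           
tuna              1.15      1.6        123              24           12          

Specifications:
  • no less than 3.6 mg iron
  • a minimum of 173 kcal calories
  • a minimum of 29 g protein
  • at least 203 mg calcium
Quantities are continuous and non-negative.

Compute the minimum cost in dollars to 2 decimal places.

$2.03

Let x1 = servings of brown rice, x2 = servings of cottage cheese, x3 = servings of pasta, x4 = servings of tuna.
min 0.3x1 + 0.73x2 + 0.29x3 + 1.15x4 s.t.:
  0.9x1 + 0.1x2 + 1.4x3 + 1.6x4 ≥ 3.6   (iron)
  256x1 + 100x2 + 166x3 + 123x4 ≥ 173   (calories)
  6x1 + 12x2 + 6x3 + 24x4 ≥ 29   (protein)
  24x1 + 93x2 + 8x3 + 12x4 ≥ 203   (calcium)
  x1, x2, x3, x4 ≥ 0.
The optimal basis is {brown rice, cottage cheese}; pasta, tuna drop out. There the iron and calcium constraints are tight.
Solving gives x1 = 3.868, x2 = 1.185.
Objective = 0.3·3.868 + 0.73·1.185 = 2.0255.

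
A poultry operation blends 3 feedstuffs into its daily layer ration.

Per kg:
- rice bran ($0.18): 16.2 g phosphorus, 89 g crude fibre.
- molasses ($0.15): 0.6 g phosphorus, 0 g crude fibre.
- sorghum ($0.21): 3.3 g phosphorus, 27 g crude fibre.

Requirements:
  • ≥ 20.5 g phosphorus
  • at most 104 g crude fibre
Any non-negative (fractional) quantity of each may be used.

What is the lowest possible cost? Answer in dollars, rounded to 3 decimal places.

$0.603

Let x1 = kg of rice bran, x2 = kg of molasses, x3 = kg of sorghum.
Minimise 0.18x1 + 0.15x2 + 0.21x3 s.t.:
  16.2x1 + 0.6x2 + 3.3x3 ≥ 20.5   (phosphorus)
  89x1 + 27x3 ≤ 104   (crude fibre)
  x1, x2, x3 ≥ 0.
At the optimum only rice bran, molasses are positive (sorghum = 0). The phosphorus and crude fibre requirements are met with equality.
So rice bran = 1.169 kg, molasses = 2.616 kg.
Total cost: 0.18·1.169 + 0.15·2.616 = 0.60282.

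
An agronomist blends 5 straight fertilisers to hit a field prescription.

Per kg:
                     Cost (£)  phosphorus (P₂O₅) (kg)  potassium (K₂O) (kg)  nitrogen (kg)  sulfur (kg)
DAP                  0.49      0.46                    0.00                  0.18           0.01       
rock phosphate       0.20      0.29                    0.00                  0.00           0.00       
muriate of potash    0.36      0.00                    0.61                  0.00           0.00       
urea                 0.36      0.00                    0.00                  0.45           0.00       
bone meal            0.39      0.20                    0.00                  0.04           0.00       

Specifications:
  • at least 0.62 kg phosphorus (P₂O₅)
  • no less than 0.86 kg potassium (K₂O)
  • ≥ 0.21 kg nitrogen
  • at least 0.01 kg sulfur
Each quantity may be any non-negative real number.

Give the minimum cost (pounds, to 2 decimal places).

Let x1 = kg of DAP, x2 = kg of rock phosphate, x3 = kg of muriate of potash, x4 = kg of urea, x5 = kg of bone meal.
Minimise 0.49x1 + 0.2x2 + 0.36x3 + 0.36x4 + 0.39x5 with:
  0.46x1 + 0.29x2 + 0.2x5 ≥ 0.62   (phosphorus (P₂O₅))
  0.61x3 ≥ 0.86   (potassium (K₂O))
  0.18x1 + 0.45x4 + 0.04x5 ≥ 0.21   (nitrogen)
  0.01x1 ≥ 0.01   (sulfur)
  x1, x2, x3, x4, x5 ≥ 0.
At the optimum only DAP, rock phosphate, muriate of potash, urea are positive (bone meal = 0). The phosphorus (P₂O₅), potassium (K₂O), nitrogen, sulfur requirements are met with equality.
Solving gives x1 = 1, x2 = 0.5517, x3 = 1.41, x4 = 0.06667.
Total cost: 0.49·1 + 0.2·0.5517 + 0.36·1.41 + 0.36·0.06667 = 1.1319.

£1.13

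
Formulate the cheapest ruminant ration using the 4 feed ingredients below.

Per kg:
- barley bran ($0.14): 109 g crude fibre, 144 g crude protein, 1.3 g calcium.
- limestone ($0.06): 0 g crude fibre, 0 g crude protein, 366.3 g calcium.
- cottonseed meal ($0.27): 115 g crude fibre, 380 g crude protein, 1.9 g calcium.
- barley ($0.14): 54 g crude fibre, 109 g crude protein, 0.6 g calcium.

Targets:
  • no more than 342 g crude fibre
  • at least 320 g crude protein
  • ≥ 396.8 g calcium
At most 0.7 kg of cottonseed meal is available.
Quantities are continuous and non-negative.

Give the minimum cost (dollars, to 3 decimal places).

$0.306

Let x1 = kg of barley bran, x2 = kg of limestone, x3 = kg of cottonseed meal, x4 = kg of barley.
Minimize 0.14x1 + 0.06x2 + 0.27x3 + 0.14x4 s.t.:
  109x1 + 115x3 + 54x4 ≤ 342   (crude fibre)
  144x1 + 380x3 + 109x4 ≥ 320   (crude protein)
  1.3x1 + 366.3x2 + 1.9x3 + 0.6x4 ≥ 396.8   (calcium)
  x3 ≤ 0.7
  x1, x2, x3, x4 ≥ 0.
At the optimum only barley bran, limestone, cottonseed meal are positive (barley = 0). There the crude protein, calcium, the cottonseed meal cap constraints are tight.
So barley bran = 0.375 kg, limestone = 1.078 kg, cottonseed meal = 0.7 kg.
Objective = 0.14·0.375 + 0.06·1.078 + 0.27·0.7 = 0.30618.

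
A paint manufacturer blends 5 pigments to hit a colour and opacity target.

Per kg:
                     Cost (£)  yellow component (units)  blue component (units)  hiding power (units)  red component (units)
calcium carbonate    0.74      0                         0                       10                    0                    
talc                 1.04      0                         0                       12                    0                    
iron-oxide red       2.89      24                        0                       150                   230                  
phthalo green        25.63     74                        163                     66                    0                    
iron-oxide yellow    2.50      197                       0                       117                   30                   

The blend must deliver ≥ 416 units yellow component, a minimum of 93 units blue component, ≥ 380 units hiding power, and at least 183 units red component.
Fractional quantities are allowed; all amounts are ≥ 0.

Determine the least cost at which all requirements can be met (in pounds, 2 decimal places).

Let x1 = kg of calcium carbonate, x2 = kg of talc, x3 = kg of iron-oxide red, x4 = kg of phthalo green, x5 = kg of iron-oxide yellow.
Minimize 0.74x1 + 1.04x2 + 2.89x3 + 25.63x4 + 2.5x5 subject to:
  24x3 + 74x4 + 197x5 ≥ 416   (yellow component)
  163x4 ≥ 93   (blue component)
  10x1 + 12x2 + 150x3 + 66x4 + 117x5 ≥ 380   (hiding power)
  230x3 + 30x5 ≥ 183   (red component)
  x1, x2, x3, x4, x5 ≥ 0.
The minimum-cost mix takes nothing from calcium carbonate, talc — only iron-oxide red, phthalo green, iron-oxide yellow. The yellow component, blue component, hiding power requirements are met with equality.
That vertex is x3 = 0.8866, x4 = 0.5706, x5 = 1.789.
Objective = 2.89·0.8866 + 25.63·0.5706 + 2.5·1.789 = 21.6593.

£21.66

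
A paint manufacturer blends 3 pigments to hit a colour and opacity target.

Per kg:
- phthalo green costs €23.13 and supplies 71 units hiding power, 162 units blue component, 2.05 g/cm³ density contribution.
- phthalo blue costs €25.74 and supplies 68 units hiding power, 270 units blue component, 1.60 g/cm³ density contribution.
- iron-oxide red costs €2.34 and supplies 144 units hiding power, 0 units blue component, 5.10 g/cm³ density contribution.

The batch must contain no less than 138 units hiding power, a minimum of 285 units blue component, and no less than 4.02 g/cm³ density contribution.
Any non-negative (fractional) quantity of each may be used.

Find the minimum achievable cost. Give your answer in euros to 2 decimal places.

€28.25

Treat it as an LP. Let x1 = kg of phthalo green, x2 = kg of phthalo blue, x3 = kg of iron-oxide red.
min 23.13x1 + 25.74x2 + 2.34x3 s.t.:
  71x1 + 68x2 + 144x3 ≥ 138   (hiding power)
  162x1 + 270x2 ≥ 285   (blue component)
  2.05x1 + 1.6x2 + 5.1x3 ≥ 4.02   (density contribution)
  x1, x2, x3 ≥ 0.
The optimal basis is {phthalo blue, iron-oxide red}; phthalo green drops out. The hiding power and blue component requirements are met with equality.
So phthalo blue = 1.0556 kg, iron-oxide red = 0.45988 kg.
Hence cost = 25.74·1.0556 + 2.34·0.45988 = €28.2473.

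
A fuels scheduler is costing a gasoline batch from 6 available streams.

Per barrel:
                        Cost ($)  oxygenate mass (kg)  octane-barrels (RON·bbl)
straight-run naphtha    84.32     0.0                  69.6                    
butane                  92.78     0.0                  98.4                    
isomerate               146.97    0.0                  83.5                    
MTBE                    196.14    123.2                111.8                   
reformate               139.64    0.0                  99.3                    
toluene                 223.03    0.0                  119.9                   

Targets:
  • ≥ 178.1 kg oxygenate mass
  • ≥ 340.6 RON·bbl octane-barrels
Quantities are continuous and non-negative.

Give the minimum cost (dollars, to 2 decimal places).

Let x1 = barrels of straight-run naphtha, x2 = barrels of butane, x3 = barrels of isomerate, x4 = barrels of MTBE, x5 = barrels of reformate, x6 = barrels of toluene.
Minimize 84.32x1 + 92.78x2 + 146.97x3 + 196.14x4 + 139.64x5 + 223.03x6 with:
  123.2x4 ≥ 178.1   (oxygenate mass)
  69.6x1 + 98.4x2 + 83.5x3 + 111.8x4 + 99.3x5 + 119.9x6 ≥ 340.6   (octane-barrels)
  x1, x2, x3, x4, x5, x6 ≥ 0.
The cheapest feasible vertex uses only butane, MTBE; straight-run naphtha, isomerate, reformate, toluene are not used. The oxygenate mass and octane-barrels requirements are met with equality.
That vertex is x2 = 1.8189, x4 = 1.4456.
Objective = 92.78·1.8189 + 196.14·1.4456 = 452.2975.

$452.30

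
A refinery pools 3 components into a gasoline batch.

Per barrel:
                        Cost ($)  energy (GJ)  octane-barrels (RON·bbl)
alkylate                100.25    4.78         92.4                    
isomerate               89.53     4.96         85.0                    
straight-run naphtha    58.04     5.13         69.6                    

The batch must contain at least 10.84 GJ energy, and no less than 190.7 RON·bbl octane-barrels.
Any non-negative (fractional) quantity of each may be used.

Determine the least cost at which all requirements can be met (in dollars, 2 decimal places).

$159.03

Set it up as a linear program. Let x1 = barrels of alkylate, x2 = barrels of isomerate, x3 = barrels of straight-run naphtha.
min 100.25x1 + 89.53x2 + 58.04x3 s.t.:
  4.78x1 + 4.96x2 + 5.13x3 ≥ 10.84   (energy)
  92.4x1 + 85x2 + 69.6x3 ≥ 190.7   (octane-barrels)
  x1, x2, x3 ≥ 0.
The minimum-cost mix takes nothing from alkylate, isomerate — only straight-run naphtha. The octane-barrels requirement is met with equality.
That vertex is x3 = 2.74.
Total cost: 58.04·2.74 = 159.0296.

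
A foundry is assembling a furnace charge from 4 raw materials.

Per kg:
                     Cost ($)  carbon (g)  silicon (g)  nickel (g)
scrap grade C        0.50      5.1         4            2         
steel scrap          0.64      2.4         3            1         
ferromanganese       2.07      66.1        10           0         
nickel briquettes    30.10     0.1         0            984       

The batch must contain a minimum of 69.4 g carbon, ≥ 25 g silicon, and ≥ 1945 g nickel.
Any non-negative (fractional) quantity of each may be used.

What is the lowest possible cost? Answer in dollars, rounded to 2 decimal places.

This is a linear program. Let x1 = kg of scrap grade C, x2 = kg of steel scrap, x3 = kg of ferromanganese, x4 = kg of nickel briquettes.
min 0.5x1 + 0.64x2 + 2.07x3 + 30.1x4 subject to:
  5.1x1 + 2.4x2 + 66.1x3 + 0.1x4 ≥ 69.4   (carbon)
  4x1 + 3x2 + 10x3 ≥ 25   (silicon)
  2x1 + 1x2 + 984x4 ≥ 1945   (nickel)
  x1, x2, x3, x4 ≥ 0.
The minimum-cost mix takes nothing from steel scrap — only scrap grade C, ferromanganese, nickel briquettes. The carbon, silicon, nickel requirements are met with equality.
So scrap grade C = 4.5008 kg, ferromanganese = 0.69969 kg, nickel briquettes = 1.9675 kg.
Cost = 0.5·4.5008 + 2.07·0.69969 + 30.1·1.9675 = 62.9205.

$62.92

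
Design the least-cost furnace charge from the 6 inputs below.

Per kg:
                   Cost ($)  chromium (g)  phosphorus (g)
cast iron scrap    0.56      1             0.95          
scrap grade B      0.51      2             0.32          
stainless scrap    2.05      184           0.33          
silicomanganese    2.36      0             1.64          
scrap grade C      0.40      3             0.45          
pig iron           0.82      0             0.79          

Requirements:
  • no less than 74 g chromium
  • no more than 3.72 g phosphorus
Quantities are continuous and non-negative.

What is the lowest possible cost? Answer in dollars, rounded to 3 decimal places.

Treat it as an LP. Let x1 = kg of cast iron scrap, x2 = kg of scrap grade B, x3 = kg of stainless scrap, x4 = kg of silicomanganese, x5 = kg of scrap grade C, x6 = kg of pig iron.
Minimise 0.56x1 + 0.51x2 + 2.05x3 + 2.36x4 + 0.4x5 + 0.82x6 s.t.:
  1x1 + 2x2 + 184x3 + 3x5 ≥ 74   (chromium)
  0.95x1 + 0.32x2 + 0.33x3 + 1.64x4 + 0.45x5 + 0.79x6 ≤ 3.72   (phosphorus)
  x1, x2, x3, x4, x5, x6 ≥ 0.
The optimal basis is {stainless scrap}; cast iron scrap, scrap grade B, silicomanganese, scrap grade C, pig iron drop out. There the chromium constraint is tight.
Optimal quantities: stainless scrap = 0.40217 kg.
Hence cost = 2.05·0.40217 = $0.82445.

$0.824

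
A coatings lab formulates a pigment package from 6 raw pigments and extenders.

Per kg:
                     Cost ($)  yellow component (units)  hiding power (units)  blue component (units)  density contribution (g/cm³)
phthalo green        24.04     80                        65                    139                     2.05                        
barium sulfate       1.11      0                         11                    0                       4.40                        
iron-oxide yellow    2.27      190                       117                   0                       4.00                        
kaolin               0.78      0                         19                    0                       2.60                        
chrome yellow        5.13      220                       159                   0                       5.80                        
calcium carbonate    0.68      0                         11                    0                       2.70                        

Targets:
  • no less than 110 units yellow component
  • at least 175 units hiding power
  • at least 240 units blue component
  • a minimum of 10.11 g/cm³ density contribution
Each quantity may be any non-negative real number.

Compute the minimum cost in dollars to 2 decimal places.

$43.61

Let x1 = kg of phthalo green, x2 = kg of barium sulfate, x3 = kg of iron-oxide yellow, x4 = kg of kaolin, x5 = kg of chrome yellow, x6 = kg of calcium carbonate.
Minimize 24.04x1 + 1.11x2 + 2.27x3 + 0.78x4 + 5.13x5 + 0.68x6 subject to:
  80x1 + 190x3 + 220x5 ≥ 110   (yellow component)
  65x1 + 11x2 + 117x3 + 19x4 + 159x5 + 11x6 ≥ 175   (hiding power)
  139x1 ≥ 240   (blue component)
  2.05x1 + 4.4x2 + 4x3 + 2.6x4 + 5.8x5 + 2.7x6 ≥ 10.11   (density contribution)
  x1, x2, x3, x4, x5, x6 ≥ 0.
The optimal basis is {phthalo green, iron-oxide yellow, calcium carbonate}; barium sulfate, kaolin, chrome yellow drop out. Binding constraints: hiding power, blue component, density contribution.
So phthalo green = 1.7266 kg, iron-oxide yellow = 0.3575 kg, calcium carbonate = 1.9039 kg.
Hence cost = 24.04·1.7266 + 2.27·0.3575 + 0.68·1.9039 = $43.6136.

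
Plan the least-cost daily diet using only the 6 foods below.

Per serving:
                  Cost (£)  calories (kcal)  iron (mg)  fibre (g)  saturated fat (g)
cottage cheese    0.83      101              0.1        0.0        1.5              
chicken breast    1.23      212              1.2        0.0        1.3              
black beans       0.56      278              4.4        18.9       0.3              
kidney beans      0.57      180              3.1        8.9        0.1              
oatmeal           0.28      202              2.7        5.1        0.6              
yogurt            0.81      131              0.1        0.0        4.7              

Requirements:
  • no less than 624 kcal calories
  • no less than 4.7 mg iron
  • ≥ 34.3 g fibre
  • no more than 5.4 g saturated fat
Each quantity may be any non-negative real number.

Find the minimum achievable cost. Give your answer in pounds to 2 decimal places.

Treat it as an LP. Let x1 = servings of cottage cheese, x2 = servings of chicken breast, x3 = servings of black beans, x4 = servings of kidney beans, x5 = servings of oatmeal, x6 = servings of yogurt.
Minimise 0.83x1 + 1.23x2 + 0.56x3 + 0.57x4 + 0.28x5 + 0.81x6 subject to:
  101x1 + 212x2 + 278x3 + 180x4 + 202x5 + 131x6 ≥ 624   (calories)
  0.1x1 + 1.2x2 + 4.4x3 + 3.1x4 + 2.7x5 + 0.1x6 ≥ 4.7   (iron)
  18.9x3 + 8.9x4 + 5.1x5 ≥ 34.3   (fibre)
  1.5x1 + 1.3x2 + 0.3x3 + 0.1x4 + 0.6x5 + 4.7x6 ≤ 5.4   (saturated fat)
  x1, x2, x3, x4, x5, x6 ≥ 0.
The minimum-cost mix takes nothing from cottage cheese, chicken breast, kidney beans, yogurt — only black beans, oatmeal. The calories and fibre requirements are met with equality.
That vertex is x3 = 1.561, x5 = 0.9409.
Hence cost = 0.56·1.561 + 0.28·0.9409 = £1.1376.

£1.14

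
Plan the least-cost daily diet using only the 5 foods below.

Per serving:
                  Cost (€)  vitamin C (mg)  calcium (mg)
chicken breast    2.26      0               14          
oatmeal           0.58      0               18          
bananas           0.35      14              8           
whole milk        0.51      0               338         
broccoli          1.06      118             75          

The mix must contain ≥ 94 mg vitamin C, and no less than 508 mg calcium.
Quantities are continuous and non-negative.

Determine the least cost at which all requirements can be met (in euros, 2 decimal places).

Let x1 = servings of chicken breast, x2 = servings of oatmeal, x3 = servings of bananas, x4 = servings of whole milk, x5 = servings of broccoli.
Minimise 2.26x1 + 0.58x2 + 0.35x3 + 0.51x4 + 1.06x5 subject to:
  14x3 + 118x5 ≥ 94   (vitamin C)
  14x1 + 18x2 + 8x3 + 338x4 + 75x5 ≥ 508   (calcium)
  x1, x2, x3, x4, x5 ≥ 0.
The cheapest feasible vertex uses only whole milk, broccoli; chicken breast, oatmeal, bananas are not used. The vitamin C and calcium requirements are met with equality.
So whole milk = 1.326 servings, broccoli = 0.7966 servings.
Total cost: 0.51·1.326 + 1.06·0.7966 = 1.5207.

€1.52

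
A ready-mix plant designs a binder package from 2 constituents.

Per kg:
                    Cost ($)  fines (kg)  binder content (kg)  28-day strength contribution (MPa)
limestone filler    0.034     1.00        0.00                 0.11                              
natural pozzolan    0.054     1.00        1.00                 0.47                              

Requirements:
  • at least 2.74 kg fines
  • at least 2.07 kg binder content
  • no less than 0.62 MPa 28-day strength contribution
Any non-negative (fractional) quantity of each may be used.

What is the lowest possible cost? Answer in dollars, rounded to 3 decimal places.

Let x1 = kg of limestone filler, x2 = kg of natural pozzolan.
Minimise 0.034x1 + 0.054x2 s.t.:
  1x1 + 1x2 ≥ 2.74   (fines)
  1x2 ≥ 2.07   (binder content)
  0.11x1 + 0.47x2 ≥ 0.62   (28-day strength contribution)
  x1, x2 ≥ 0.
Both inputs are positive at the optimum. The fines and binder content requirements are met with equality.
That vertex is x1 = 0.67, x2 = 2.07.
Cost = 0.034·0.67 + 0.054·2.07 = 0.13456.

$0.135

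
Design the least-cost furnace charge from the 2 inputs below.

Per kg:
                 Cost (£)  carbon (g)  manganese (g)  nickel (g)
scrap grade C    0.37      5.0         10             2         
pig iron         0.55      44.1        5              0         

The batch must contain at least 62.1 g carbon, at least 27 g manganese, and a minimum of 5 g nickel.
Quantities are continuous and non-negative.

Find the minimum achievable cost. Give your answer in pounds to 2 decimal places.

Let x1 = kg of scrap grade C, x2 = kg of pig iron.
Minimise 0.37x1 + 0.55x2 subject to:
  5x1 + 44.1x2 ≥ 62.1   (carbon)
  10x1 + 5x2 ≥ 27   (manganese)
  2x1 ≥ 5   (nickel)
  x1, x2 ≥ 0.
Both inputs are positive at the optimum. Binding constraints: carbon and nickel.
So scrap grade C = 2.5 kg, pig iron = 1.125 kg.
Total cost: 0.37·2.5 + 0.55·1.125 = 1.5438.

£1.54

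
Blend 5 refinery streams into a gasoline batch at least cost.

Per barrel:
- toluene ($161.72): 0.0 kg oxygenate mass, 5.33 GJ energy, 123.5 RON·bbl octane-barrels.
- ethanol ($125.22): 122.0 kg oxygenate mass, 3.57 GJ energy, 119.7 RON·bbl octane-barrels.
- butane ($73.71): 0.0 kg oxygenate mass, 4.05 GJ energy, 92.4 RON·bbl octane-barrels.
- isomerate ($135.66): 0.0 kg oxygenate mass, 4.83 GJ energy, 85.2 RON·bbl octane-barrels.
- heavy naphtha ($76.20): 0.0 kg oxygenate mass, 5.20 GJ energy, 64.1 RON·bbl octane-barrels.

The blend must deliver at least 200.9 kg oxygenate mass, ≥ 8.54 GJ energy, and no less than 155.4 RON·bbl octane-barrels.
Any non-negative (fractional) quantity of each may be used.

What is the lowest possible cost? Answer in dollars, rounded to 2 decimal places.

Let x1 = barrels of toluene, x2 = barrels of ethanol, x3 = barrels of butane, x4 = barrels of isomerate, x5 = barrels of heavy naphtha.
Minimize 161.72x1 + 125.22x2 + 73.71x3 + 135.66x4 + 76.2x5 s.t.:
  122x2 ≥ 200.9   (oxygenate mass)
  5.33x1 + 3.57x2 + 4.05x3 + 4.83x4 + 5.2x5 ≥ 8.54   (energy)
  123.5x1 + 119.7x2 + 92.4x3 + 85.2x4 + 64.1x5 ≥ 155.4   (octane-barrels)
  x1, x2, x3, x4, x5 ≥ 0.
The optimal basis is {ethanol, heavy naphtha}; toluene, butane, isomerate drop out. Binding constraints: oxygenate mass and energy.
Optimal quantities: ethanol = 1.6467 barrels, heavy naphtha = 0.51177 barrels.
Hence cost = 125.22·1.6467 + 76.2·0.51177 = $245.1966.

$245.20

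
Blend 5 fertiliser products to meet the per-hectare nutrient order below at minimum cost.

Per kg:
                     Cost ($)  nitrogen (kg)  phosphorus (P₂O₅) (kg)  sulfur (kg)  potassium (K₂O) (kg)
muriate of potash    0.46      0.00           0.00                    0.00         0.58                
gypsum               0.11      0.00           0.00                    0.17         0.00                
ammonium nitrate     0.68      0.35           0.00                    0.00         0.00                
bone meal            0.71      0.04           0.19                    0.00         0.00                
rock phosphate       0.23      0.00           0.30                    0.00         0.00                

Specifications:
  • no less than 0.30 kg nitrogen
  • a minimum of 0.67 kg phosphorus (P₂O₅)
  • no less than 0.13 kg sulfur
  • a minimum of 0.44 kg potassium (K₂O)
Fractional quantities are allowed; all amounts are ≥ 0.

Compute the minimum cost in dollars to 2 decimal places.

Let x1 = kg of muriate of potash, x2 = kg of gypsum, x3 = kg of ammonium nitrate, x4 = kg of bone meal, x5 = kg of rock phosphate.
min 0.46x1 + 0.11x2 + 0.68x3 + 0.71x4 + 0.23x5 with:
  0.35x3 + 0.04x4 ≥ 0.3   (nitrogen)
  0.19x4 + 0.3x5 ≥ 0.67   (phosphorus (P₂O₅))
  0.17x2 ≥ 0.13   (sulfur)
  0.58x1 ≥ 0.44   (potassium (K₂O))
  x1, x2, x3, x4, x5 ≥ 0.
The cheapest feasible vertex uses only muriate of potash, gypsum, ammonium nitrate, rock phosphate; bone meal is not used. Binding constraints: nitrogen, phosphorus (P₂O₅), sulfur, potassium (K₂O).
Solving gives x1 = 0.7586, x2 = 0.7647, x3 = 0.8571, x5 = 2.233.
Objective = 0.46·0.7586 + 0.11·0.7647 + 0.68·0.8571 + 0.23·2.233 = 1.5295.

$1.53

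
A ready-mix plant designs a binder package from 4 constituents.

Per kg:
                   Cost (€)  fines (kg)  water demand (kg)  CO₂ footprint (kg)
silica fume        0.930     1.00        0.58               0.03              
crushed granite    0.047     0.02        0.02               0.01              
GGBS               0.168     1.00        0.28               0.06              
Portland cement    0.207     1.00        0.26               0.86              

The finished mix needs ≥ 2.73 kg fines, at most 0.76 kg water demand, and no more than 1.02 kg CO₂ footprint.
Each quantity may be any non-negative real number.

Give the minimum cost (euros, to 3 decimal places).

Let x1 = kg of silica fume, x2 = kg of crushed granite, x3 = kg of GGBS, x4 = kg of Portland cement.
Minimize 0.93x1 + 0.047x2 + 0.168x3 + 0.207x4 s.t.:
  1x1 + 0.02x2 + 1x3 + 1x4 ≥ 2.73   (fines)
  0.58x1 + 0.02x2 + 0.28x3 + 0.26x4 ≤ 0.76   (water demand)
  0.03x1 + 0.01x2 + 0.06x3 + 0.86x4 ≤ 1.02   (CO₂ footprint)
  x1, x2, x3, x4 ≥ 0.
At the optimum only GGBS, Portland cement are positive (silica fume, crushed granite = 0). The fines and water demand requirements are met with equality.
Optimal quantities: GGBS = 2.51 kg, Portland cement = 0.22 kg.
Total cost: 0.168·2.51 + 0.207·0.22 = 0.46722.

€0.467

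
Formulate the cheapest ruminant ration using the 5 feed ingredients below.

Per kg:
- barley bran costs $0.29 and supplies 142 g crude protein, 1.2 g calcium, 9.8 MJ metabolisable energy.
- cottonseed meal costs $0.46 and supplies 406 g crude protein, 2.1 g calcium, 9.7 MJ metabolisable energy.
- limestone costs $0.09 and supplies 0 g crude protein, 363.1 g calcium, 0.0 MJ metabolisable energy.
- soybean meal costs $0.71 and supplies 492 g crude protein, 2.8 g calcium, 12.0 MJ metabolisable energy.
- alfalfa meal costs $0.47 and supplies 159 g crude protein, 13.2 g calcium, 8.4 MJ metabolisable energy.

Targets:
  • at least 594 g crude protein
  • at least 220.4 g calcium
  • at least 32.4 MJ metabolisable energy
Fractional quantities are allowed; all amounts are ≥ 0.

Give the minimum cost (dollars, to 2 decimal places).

Set it up as a linear program. Let x1 = kg of barley bran, x2 = kg of cottonseed meal, x3 = kg of limestone, x4 = kg of soybean meal, x5 = kg of alfalfa meal.
Minimize 0.29x1 + 0.46x2 + 0.09x3 + 0.71x4 + 0.47x5 with:
  142x1 + 406x2 + 492x4 + 159x5 ≥ 594   (crude protein)
  1.2x1 + 2.1x2 + 363.1x3 + 2.8x4 + 13.2x5 ≥ 220.4   (calcium)
  9.8x1 + 9.7x2 + 12x4 + 8.4x5 ≥ 32.4   (metabolisable energy)
  x1, x2, x3, x4, x5 ≥ 0.
The cheapest feasible vertex uses only barley bran, cottonseed meal, limestone; soybean meal, alfalfa meal are not used. The crude protein, calcium, metabolisable energy requirements are met with equality.
Optimal quantities: barley bran = 2.842 kg, cottonseed meal = 0.4691 kg, limestone = 0.5949 kg.
Objective = 0.29·2.842 + 0.46·0.4691 + 0.09·0.5949 = 1.0935.

$1.09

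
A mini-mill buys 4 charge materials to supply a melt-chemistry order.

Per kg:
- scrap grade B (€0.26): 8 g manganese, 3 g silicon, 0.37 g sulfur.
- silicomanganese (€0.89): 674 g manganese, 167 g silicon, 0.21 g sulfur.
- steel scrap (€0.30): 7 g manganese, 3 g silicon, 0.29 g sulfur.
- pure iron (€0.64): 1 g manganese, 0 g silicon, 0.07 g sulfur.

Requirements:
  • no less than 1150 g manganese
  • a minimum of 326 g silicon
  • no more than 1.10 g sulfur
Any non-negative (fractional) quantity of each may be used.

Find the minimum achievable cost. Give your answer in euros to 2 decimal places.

€1.74

Set it up as a linear program. Let x1 = kg of scrap grade B, x2 = kg of silicomanganese, x3 = kg of steel scrap, x4 = kg of pure iron.
Minimize 0.26x1 + 0.89x2 + 0.3x3 + 0.64x4 s.t.:
  8x1 + 674x2 + 7x3 + 1x4 ≥ 1150   (manganese)
  3x1 + 167x2 + 3x3 ≥ 326   (silicon)
  0.37x1 + 0.21x2 + 0.29x3 + 0.07x4 ≤ 1.1   (sulfur)
  x1, x2, x3, x4 ≥ 0.
The minimum-cost mix takes nothing from scrap grade B, steel scrap, pure iron — only silicomanganese. The silicon requirement is met with equality.
So silicomanganese = 1.952 kg.
Total cost: 0.89·1.952 = 1.7373.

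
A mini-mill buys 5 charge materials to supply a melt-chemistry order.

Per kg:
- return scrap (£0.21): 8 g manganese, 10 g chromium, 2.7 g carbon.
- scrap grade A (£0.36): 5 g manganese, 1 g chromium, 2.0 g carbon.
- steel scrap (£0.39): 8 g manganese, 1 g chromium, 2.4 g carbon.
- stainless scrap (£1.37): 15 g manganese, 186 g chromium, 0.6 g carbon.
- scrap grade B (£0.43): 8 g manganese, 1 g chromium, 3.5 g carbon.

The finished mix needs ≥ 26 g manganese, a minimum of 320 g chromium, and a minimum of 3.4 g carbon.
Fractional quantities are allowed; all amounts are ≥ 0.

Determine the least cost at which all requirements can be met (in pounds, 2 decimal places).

Let x1 = kg of return scrap, x2 = kg of scrap grade A, x3 = kg of steel scrap, x4 = kg of stainless scrap, x5 = kg of scrap grade B.
Minimize 0.21x1 + 0.36x2 + 0.39x3 + 1.37x4 + 0.43x5 s.t.:
  8x1 + 5x2 + 8x3 + 15x4 + 8x5 ≥ 26   (manganese)
  10x1 + 1x2 + 1x3 + 186x4 + 1x5 ≥ 320   (chromium)
  2.7x1 + 2x2 + 2.4x3 + 0.6x4 + 3.5x5 ≥ 3.4   (carbon)
  x1, x2, x3, x4, x5 ≥ 0.
At the optimum only return scrap, stainless scrap are positive (scrap grade A, steel scrap, scrap grade B = 0). There the chromium and carbon constraints are tight.
Optimal quantities: return scrap = 0.8875 kg, stainless scrap = 1.673 kg.
Hence cost = 0.21·0.8875 + 1.37·1.673 = £2.4784.

£2.48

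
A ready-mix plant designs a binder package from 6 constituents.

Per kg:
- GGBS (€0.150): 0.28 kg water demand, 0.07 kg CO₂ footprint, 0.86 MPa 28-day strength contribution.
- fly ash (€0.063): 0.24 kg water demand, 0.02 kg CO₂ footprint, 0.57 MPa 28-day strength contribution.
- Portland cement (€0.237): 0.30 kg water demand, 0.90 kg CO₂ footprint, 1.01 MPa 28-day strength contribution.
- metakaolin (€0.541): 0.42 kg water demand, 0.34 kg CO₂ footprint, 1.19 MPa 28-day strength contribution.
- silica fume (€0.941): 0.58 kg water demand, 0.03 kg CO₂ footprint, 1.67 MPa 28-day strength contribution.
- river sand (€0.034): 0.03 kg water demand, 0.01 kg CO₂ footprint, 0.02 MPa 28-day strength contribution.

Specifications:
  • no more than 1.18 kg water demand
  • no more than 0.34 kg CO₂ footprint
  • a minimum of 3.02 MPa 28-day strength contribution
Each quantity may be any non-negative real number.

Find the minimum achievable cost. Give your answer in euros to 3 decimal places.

€0.395

Let x1 = kg of GGBS, x2 = kg of fly ash, x3 = kg of Portland cement, x4 = kg of metakaolin, x5 = kg of silica fume, x6 = kg of river sand.
Minimize 0.15x1 + 0.063x2 + 0.237x3 + 0.541x4 + 0.941x5 + 0.034x6 with:
  0.28x1 + 0.24x2 + 0.3x3 + 0.42x4 + 0.58x5 + 0.03x6 ≤ 1.18   (water demand)
  0.07x1 + 0.02x2 + 0.9x3 + 0.34x4 + 0.03x5 + 0.01x6 ≤ 0.34   (CO₂ footprint)
  0.86x1 + 0.57x2 + 1.01x3 + 1.19x4 + 1.67x5 + 0.02x6 ≥ 3.02   (28-day strength contribution)
  x1, x2, x3, x4, x5, x6 ≥ 0.
The cheapest feasible vertex uses only GGBS, fly ash; Portland cement, metakaolin, silica fume, river sand are not used. There the water demand and 28-day strength contribution constraints are tight.
That vertex is x1 = 1.115, x2 = 3.615.
Objective = 0.15·1.115 + 0.063·3.615 = 0.39500.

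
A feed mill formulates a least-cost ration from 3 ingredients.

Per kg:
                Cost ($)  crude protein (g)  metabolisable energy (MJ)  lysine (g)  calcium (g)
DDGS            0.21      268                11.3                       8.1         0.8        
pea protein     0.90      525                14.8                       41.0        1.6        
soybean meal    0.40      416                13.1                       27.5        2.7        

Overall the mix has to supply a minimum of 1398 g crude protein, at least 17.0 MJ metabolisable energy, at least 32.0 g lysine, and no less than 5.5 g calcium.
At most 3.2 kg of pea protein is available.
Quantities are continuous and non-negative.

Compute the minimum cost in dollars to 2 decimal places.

$1.16

Let x1 = kg of DDGS, x2 = kg of pea protein, x3 = kg of soybean meal.
Minimise 0.21x1 + 0.9x2 + 0.4x3 subject to:
  268x1 + 525x2 + 416x3 ≥ 1398   (crude protein)
  11.3x1 + 14.8x2 + 13.1x3 ≥ 17   (metabolisable energy)
  8.1x1 + 41x2 + 27.5x3 ≥ 32   (lysine)
  0.8x1 + 1.6x2 + 2.7x3 ≥ 5.5   (calcium)
  x2 ≤ 3.2
  x1, x2, x3 ≥ 0.
The optimal basis is {DDGS, soybean meal}; pea protein drops out. The crude protein and calcium requirements are met with equality.
Optimal quantities: DDGS = 3.804 kg, soybean meal = 0.9099 kg.
Total cost: 0.21·3.804 + 0.4·0.9099 = 1.1628.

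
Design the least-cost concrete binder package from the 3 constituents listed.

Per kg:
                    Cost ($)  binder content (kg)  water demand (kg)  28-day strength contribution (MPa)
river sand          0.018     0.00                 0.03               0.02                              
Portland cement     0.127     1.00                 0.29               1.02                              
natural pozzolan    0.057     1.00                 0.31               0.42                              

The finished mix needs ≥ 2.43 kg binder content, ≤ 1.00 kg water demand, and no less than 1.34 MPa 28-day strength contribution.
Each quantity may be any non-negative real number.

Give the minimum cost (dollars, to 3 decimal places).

$0.176

Let x1 = kg of river sand, x2 = kg of Portland cement, x3 = kg of natural pozzolan.
min 0.018x1 + 0.127x2 + 0.057x3 subject to:
  1x2 + 1x3 ≥ 2.43   (binder content)
  0.03x1 + 0.29x2 + 0.31x3 ≤ 1   (water demand)
  0.02x1 + 1.02x2 + 0.42x3 ≥ 1.34   (28-day strength contribution)
  x1, x2, x3 ≥ 0.
The optimal basis is {Portland cement, natural pozzolan}; river sand drops out. Binding constraints: binder content and 28-day strength contribution.
That vertex is x2 = 0.5323, x3 = 1.898.
Cost = 0.127·0.5323 + 0.057·1.898 = 0.17579.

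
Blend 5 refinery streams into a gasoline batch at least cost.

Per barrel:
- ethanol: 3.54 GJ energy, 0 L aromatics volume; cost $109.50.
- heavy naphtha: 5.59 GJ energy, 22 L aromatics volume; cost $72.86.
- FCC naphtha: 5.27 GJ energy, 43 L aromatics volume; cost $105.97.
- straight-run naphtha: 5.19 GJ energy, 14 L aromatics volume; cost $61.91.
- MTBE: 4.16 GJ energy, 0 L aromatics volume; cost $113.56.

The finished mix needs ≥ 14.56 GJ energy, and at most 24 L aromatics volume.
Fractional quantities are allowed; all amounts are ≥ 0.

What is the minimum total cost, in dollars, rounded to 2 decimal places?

$260.72

Let x1 = barrels of ethanol, x2 = barrels of heavy naphtha, x3 = barrels of FCC naphtha, x4 = barrels of straight-run naphtha, x5 = barrels of MTBE.
min 109.5x1 + 72.86x2 + 105.97x3 + 61.91x4 + 113.56x5 subject to:
  3.54x1 + 5.59x2 + 5.27x3 + 5.19x4 + 4.16x5 ≥ 14.56   (energy)
  22x2 + 43x3 + 14x4 ≤ 24   (aromatics volume)
  x1, x2, x3, x4, x5 ≥ 0.
The cheapest feasible vertex uses only straight-run naphtha, MTBE; ethanol, heavy naphtha, FCC naphtha are not used. Binding constraints: energy and aromatics volume.
So straight-run naphtha = 1.7143 barrels, MTBE = 1.3613 barrels.
Hence cost = 61.91·1.7143 + 113.56·1.3613 = $260.7215.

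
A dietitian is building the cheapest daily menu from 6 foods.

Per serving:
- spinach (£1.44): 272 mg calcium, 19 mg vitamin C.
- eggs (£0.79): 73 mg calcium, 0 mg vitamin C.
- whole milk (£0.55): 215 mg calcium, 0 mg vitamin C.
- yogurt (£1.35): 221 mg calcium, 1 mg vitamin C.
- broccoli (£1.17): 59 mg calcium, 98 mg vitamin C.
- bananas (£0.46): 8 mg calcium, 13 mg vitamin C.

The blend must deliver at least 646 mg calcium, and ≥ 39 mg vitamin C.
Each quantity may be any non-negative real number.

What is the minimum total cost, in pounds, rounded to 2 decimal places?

£2.06

Set it up as a linear program. Let x1 = servings of spinach, x2 = servings of eggs, x3 = servings of whole milk, x4 = servings of yogurt, x5 = servings of broccoli, x6 = servings of bananas.
min 1.44x1 + 0.79x2 + 0.55x3 + 1.35x4 + 1.17x5 + 0.46x6 s.t.:
  272x1 + 73x2 + 215x3 + 221x4 + 59x5 + 8x6 ≥ 646   (calcium)
  19x1 + 1x4 + 98x5 + 13x6 ≥ 39   (vitamin C)
  x1, x2, x3, x4, x5, x6 ≥ 0.
The minimum-cost mix takes nothing from spinach, eggs, yogurt, bananas — only whole milk, broccoli. There the calcium and vitamin C constraints are tight.
That vertex is x3 = 2.895, x5 = 0.398.
Cost = 0.55·2.895 + 1.17·0.398 = 2.0579.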